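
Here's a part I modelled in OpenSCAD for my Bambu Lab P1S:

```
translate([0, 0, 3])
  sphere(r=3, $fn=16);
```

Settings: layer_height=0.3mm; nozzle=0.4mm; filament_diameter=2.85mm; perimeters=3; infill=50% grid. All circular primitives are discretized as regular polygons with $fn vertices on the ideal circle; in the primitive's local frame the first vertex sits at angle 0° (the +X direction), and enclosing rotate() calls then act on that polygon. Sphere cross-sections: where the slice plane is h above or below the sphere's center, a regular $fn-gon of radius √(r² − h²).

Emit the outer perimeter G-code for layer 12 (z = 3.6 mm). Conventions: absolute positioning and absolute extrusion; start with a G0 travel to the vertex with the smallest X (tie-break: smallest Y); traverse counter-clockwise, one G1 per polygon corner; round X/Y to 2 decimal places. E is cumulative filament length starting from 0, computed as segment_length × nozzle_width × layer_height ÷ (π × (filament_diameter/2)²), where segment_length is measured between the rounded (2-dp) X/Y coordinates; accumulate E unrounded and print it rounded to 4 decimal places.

At z = 3.6 mm: the r=3 sphere slices to a regular 16-gon of circumradius 2.939 (√(r²−h²) with h=0.6 from center). The outline is a single polygon with 16 vertices. Extrusion per mm of travel: 0.4 × 0.3 / (π × 1.425²) = 0.018811. Accumulating E over each segment gives final E = 0.3454.

G0 X-2.94 Y0.00 Z3.60
G1 X-2.72 Y-1.12 E0.0215
G1 X-2.08 Y-2.08 E0.0432
G1 X-1.12 Y-2.72 E0.0649
G1 X0.00 Y-2.94 E0.0863
G1 X1.12 Y-2.72 E0.1078
G1 X2.08 Y-2.08 E0.1295
G1 X2.72 Y-1.12 E0.1512
G1 X2.94 Y0.00 E0.1727
G1 X2.72 Y1.12 E0.1942
G1 X2.08 Y2.08 E0.2159
G1 X1.12 Y2.72 E0.2376
G1 X0.00 Y2.94 E0.2590
G1 X-1.12 Y2.72 E0.2805
G1 X-2.08 Y2.08 E0.3022
G1 X-2.72 Y1.12 E0.3239
G1 X-2.94 Y0.00 E0.3454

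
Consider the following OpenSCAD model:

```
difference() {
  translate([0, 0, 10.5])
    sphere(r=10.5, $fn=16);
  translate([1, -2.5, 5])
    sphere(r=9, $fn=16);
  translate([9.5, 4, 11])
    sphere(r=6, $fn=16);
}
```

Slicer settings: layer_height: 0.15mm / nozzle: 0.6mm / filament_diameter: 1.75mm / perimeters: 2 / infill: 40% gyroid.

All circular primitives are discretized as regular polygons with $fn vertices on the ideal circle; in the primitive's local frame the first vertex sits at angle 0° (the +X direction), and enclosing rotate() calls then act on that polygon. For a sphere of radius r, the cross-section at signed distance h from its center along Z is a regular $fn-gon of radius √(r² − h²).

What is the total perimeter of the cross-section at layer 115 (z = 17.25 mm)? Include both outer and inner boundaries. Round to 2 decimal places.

At z = 17.25 mm: the sphere: section is a regular 16-gon, circumradius = √(r²−h²) = √(10.5²−6.75²) = 8.043 (perimeter = 2·16·8.043·sin(180°/16) = 50.21 mm); the sphere at (1, -2.5) is absent (|z−center|=12.250 > r=9); the sphere at (9.5, 4) is absent (|z−center|=6.250 > r=6); Taking the first minus the rest: none of the subtracted shapes is present at this height, so the r=10.5 sphere is unchanged — boundary = 50.21 mm. Overall, the cross-section is a single solid region. Total boundary length (outer) = 50.21 mm.

50.21 mm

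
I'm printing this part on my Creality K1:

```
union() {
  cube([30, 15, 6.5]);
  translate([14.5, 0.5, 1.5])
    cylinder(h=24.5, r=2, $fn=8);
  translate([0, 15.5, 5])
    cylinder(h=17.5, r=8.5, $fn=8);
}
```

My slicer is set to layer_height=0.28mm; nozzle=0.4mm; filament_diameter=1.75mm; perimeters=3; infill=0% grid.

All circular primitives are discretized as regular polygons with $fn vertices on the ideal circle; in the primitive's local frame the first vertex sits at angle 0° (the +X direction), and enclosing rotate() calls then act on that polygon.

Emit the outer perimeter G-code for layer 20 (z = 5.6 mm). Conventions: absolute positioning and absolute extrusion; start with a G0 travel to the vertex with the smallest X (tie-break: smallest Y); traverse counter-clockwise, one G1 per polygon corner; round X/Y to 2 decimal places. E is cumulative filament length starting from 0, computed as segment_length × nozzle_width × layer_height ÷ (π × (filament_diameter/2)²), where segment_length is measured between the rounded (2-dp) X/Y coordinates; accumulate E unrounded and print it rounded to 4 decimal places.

G0 X-8.50 Y15.50 Z5.60
G1 X-6.01 Y9.49 E0.3029
G1 X0.00 Y7.00 E0.6058
G1 X0.00 Y0.00 E0.9318
G1 X12.71 Y0.00 E1.5236
G1 X13.09 Y-0.91 E1.5695
G1 X14.50 Y-1.50 E1.6407
G1 X15.91 Y-0.91 E1.7119
G1 X16.29 Y0.00 E1.7578
G1 X30.00 Y0.00 E2.3962
G1 X30.00 Y15.00 E3.0947
G1 X8.29 Y15.00 E4.1056
G1 X8.50 Y15.50 E4.1308
G1 X6.01 Y21.51 E4.4337
G1 X0.00 Y24.00 E4.7367
G1 X-6.01 Y21.51 E5.0396
G1 X-8.50 Y15.50 E5.3425

At z = 5.6 mm: the 30×15 cube contributes its full rectangle; the r=2 cylinder at (14.5, 0.5) gives a regular 8-gon of circumradius 2 (constant along its height); the r=8.5 cylinder at (0, 15.5) contributes a regular 8-gon of circumradius 8.5; Combining (union): the regions partially overlap (shared area 54.44 mm²), so overlapping operands fuse into one piece — 1 connected region. The outline is a single polygon with 16 vertices. Extrusion per mm of travel: 0.4 × 0.28 / (π × 0.875²) = 0.046564. Accumulating E over each segment gives final E = 5.3425.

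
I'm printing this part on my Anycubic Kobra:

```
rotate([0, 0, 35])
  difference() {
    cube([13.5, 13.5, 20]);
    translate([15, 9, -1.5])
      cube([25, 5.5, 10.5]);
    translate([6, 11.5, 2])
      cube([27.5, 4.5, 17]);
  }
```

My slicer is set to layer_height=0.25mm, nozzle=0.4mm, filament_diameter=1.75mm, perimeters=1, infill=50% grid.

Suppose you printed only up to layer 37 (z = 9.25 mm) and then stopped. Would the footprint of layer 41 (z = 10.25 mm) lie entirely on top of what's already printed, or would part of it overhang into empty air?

Compare the two slices. At z = 9.25: the 13.5×13.5 cube contributes its full rectangle (area 182.25 mm²); the cube at (15, 9) is absent (z outside [-1.5, 9]); the 27.5×4.5 cube at (6, 11.5) contributes its full rectangle (area 123.75 mm²); Taking the first minus the rest: starting from the 13.5×13.5 cube (182.25 mm²), the 27.5×4.5 cube at (6, 11.5) partially overlaps it — only the 15.00 mm² overlap (of its 123.75 mm²) is removed, clipping the outline — area = 167.25 mm²; (rotated 35° about Z; rotation is an isometry so areas/perimeters/island counts are preserved). At z = 10.25: the cube (footprint 13.5×13.5) is included at this height (area 182.25 mm²); the cube at (15, 9) is not intersected at this z (z outside [-1.5, 9]); the cube at (6, 11.5) (footprint 27.5×4.5) is included at this height (area 123.75 mm²); Subtracting the remaining from the first: starting from the 13.5×13.5 cube (182.25 mm²), the 27.5×4.5 cube at (6, 11.5) partially overlaps it — only the 15.00 mm² overlap (of its 123.75 mm²) is removed, clipping the outline — area = 167.25 mm²; (rotated 35° about Z; rotation is an isometry so areas/perimeters/island counts are preserved). Checking containment: the cross-section at z = 10.25 is a subset of the cross-section at z = 9.25.

entirely on top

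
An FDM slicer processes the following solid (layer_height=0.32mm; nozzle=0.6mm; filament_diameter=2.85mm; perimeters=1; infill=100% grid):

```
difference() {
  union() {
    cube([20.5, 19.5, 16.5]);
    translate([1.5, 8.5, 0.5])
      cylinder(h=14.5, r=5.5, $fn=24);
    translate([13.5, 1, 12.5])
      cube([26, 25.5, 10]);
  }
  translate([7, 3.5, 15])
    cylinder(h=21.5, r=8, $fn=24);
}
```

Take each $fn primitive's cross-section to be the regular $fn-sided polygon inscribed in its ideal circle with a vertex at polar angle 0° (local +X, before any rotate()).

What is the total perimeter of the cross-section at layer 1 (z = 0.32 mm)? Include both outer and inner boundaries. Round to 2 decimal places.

80.00 mm

At z = 0.32 mm: the cube (footprint 20.5×19.5) is included at this height (perimeter 80.00 mm); the cylinder at (1.5, 8.5) is not intersected at this z (z outside [0.5, 15]); the cube at (13.5, 1) is absent (z outside [12.5, 22.5]); Combining (union): only the 20.5×19.5 cube is present, so the union is just that shape — boundary = 80.00 mm; the cylinder at (7, 3.5) is not intersected at this z (z outside [15, 36.5]); After the difference (first − rest): none of the subtracted shapes is present at this height, so the result so far is unchanged — boundary = 80.00 mm. Overall, the cross-section is a single solid region. Total boundary length (outer) = 80.00 mm.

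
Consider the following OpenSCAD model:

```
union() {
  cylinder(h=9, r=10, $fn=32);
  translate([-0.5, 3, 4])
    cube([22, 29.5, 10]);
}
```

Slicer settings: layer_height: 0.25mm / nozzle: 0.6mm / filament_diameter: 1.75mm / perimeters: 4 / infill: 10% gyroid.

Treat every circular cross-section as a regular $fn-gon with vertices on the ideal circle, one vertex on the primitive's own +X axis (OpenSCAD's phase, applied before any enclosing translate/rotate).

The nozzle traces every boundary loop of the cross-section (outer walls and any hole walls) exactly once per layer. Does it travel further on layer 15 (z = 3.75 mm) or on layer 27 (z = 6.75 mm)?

layer 27 (z = 6.75 mm)

Layer 15 (z = 3.75): the cylinder: section is a regular 32-gon, circumradius r=10 (perimeter = 2·32·10.000·sin(180°/32) = 62.73 mm); the cube at (-0.5, 3) is absent (z outside [4, 14]); Combining (union): only the r=10 cylinder is present, so the union is just that shape — boundary = 62.73 mm. So its perimeter = 62.73 mm. Layer 27 (z = 6.75): the cylinder: section is a regular 32-gon, circumradius r=10 (perimeter = 2·32·10.000·sin(180°/32) = 62.73 mm); the cube at (-0.5, 3) (footprint 22×29.5) is included at this height (perimeter 103.00 mm); Merging all regions: the regions partially overlap (shared area 52.08 mm²), so the edge portions inside another operand are dropped and the merged outline is re-measured after clipping — boundary = 135.66 mm. So its perimeter = 135.66 mm. Layer 27 is larger (135.66 vs 62.73 mm).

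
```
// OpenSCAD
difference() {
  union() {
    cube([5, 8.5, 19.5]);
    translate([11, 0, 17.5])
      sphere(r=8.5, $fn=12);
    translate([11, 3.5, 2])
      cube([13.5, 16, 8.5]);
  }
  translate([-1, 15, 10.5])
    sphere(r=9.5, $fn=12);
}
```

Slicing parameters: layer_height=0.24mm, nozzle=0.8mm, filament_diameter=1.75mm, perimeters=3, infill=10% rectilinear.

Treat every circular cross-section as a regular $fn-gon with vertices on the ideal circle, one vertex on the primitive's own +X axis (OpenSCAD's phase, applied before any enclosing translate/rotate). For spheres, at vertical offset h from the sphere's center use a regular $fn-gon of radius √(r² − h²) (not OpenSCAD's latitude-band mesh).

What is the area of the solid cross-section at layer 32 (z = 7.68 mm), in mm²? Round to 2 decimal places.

251.11 mm²

At z = 7.68 mm: the cube is present — its section is the full 5×8.5 rectangle (area 42.50 mm²); the sphere at (11, 0) is not intersected at this z (|z−center|=9.820 > r=8.5); the 13.5×16 cube at (11, 3.5) contributes its full rectangle (area 216.00 mm²); Combining (union): the 2 present regions are separate (no shared area or edge), so areas and boundary lengths simply add and each stays a separate island — area = 258.50 mm²; the r=9.5 sphere at (-1, 15) contributes a regular 12-gon of circumradius √(9.5²−2.82²) = 9.072 (area = (12/2)·9.072²·sin(360°/12) = 246.89 mm²); Taking the first minus the rest: starting from the result so far (258.50 mm²), the r=9.5 sphere at (-1, 15) partially overlaps it — only the 7.39 mm² overlap (of its 246.89 mm²) is removed, clipping the outline — area = 251.11 mm². Overall, the cross-section has 2 separate islands. Net area = 251.11 mm².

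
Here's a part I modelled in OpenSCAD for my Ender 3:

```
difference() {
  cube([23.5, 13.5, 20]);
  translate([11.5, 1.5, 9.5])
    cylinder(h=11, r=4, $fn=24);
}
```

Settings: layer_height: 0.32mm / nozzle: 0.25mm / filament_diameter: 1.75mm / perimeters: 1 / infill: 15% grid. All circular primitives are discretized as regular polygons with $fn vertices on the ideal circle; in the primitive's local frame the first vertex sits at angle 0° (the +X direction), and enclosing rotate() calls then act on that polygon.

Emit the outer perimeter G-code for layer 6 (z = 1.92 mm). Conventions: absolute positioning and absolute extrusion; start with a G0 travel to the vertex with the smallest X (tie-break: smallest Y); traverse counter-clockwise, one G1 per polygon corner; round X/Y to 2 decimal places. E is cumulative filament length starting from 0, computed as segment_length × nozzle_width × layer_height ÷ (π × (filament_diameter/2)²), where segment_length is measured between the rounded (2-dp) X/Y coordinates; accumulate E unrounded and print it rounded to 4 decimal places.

At z = 1.92 mm: the cube (footprint 23.5×13.5) is included at this height; the cylinder at (11.5, 1.5) is absent (z outside [9.5, 20.5]); After the difference (first − rest): none of the subtracted shapes is present at this height, so the 23.5×13.5 cube is unchanged — 1 connected region. The outline is a single polygon with 4 vertices. Extrusion per mm of travel: 0.25 × 0.32 / (π × 0.875²) = 0.033260. Accumulating E over each segment gives final E = 2.4612.

G0 X0.00 Y0.00 Z1.92
G1 X23.50 Y0.00 E0.7816
G1 X23.50 Y13.50 E1.2306
G1 X0.00 Y13.50 E2.0122
G1 X0.00 Y0.00 E2.4612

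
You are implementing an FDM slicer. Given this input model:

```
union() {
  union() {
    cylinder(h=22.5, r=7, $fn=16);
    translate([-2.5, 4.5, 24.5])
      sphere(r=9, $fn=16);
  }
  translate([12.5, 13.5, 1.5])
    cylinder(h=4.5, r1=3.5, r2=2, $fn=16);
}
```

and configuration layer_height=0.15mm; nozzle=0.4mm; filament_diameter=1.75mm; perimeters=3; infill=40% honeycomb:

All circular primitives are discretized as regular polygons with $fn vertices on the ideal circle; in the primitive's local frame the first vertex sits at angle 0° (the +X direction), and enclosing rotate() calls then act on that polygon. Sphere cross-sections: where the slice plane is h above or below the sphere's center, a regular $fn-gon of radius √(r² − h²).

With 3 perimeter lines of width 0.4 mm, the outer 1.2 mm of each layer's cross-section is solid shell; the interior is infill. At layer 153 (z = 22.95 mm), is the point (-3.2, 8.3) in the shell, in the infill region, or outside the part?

At z = 22.95 mm: the cylinder is absent (z outside [0, 22.5]); the sphere at (-2.5, 4.5): section is a regular 16-gon, circumradius = √(r²−h²) = √(9²−1.55²) = 8.866; Taking the union: only the r=9 sphere at (-2.5, 4.5) is present, so the union is just that shape — 1 connected region; the cone at (12.5, 13.5) is absent (z outside [1.5, 6]); Combining (union): only the result so far is present, so the union is just that shape — 1 connected region. Overall, the cross-section is a single solid region. The nearest boundary edge runs (-2.50, 13.37)→(-5.89, 12.69); distance from the point to it = 4.83 mm. The point is inside the cross-section and 4.83 mm from the nearest boundary — more than the 1.2 mm shell width (3 × 0.4), so it's in the infill interior.

infill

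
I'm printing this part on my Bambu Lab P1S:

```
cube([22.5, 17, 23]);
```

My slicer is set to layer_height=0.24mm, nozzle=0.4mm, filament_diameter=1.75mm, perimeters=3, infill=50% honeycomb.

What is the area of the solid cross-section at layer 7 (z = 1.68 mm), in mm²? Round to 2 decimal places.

At z = 1.68 mm: the cube (footprint 22.5×17) is included at this height (area 382.50 mm²). Overall, the cross-section is a single solid region. Net area = 382.50 mm².

382.50 mm²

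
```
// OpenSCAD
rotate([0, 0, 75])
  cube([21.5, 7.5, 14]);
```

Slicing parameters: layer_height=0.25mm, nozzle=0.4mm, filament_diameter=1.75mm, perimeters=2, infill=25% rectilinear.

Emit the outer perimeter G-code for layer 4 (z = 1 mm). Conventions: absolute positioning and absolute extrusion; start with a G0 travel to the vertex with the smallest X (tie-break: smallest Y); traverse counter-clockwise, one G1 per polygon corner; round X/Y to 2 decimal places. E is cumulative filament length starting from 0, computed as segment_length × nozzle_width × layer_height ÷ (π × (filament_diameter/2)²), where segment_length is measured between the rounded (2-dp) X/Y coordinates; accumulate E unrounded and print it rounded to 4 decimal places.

G0 X-7.24 Y1.94 Z1.00
G1 X0.00 Y0.00 E0.3116
G1 X5.56 Y20.77 E1.2055
G1 X-1.68 Y22.71 E1.5172
G1 X-7.24 Y1.94 E2.4111

At z = 1 mm: the cube is present — its section is the full 21.5×7.5 rectangle; (whole slice rotated 75° about Z — lengths, areas and connectivity unchanged). The outline is a single polygon with 4 vertices. Extrusion per mm of travel: 0.4 × 0.25 / (π × 0.875²) = 0.041575. Accumulating E over each segment gives final E = 2.4111.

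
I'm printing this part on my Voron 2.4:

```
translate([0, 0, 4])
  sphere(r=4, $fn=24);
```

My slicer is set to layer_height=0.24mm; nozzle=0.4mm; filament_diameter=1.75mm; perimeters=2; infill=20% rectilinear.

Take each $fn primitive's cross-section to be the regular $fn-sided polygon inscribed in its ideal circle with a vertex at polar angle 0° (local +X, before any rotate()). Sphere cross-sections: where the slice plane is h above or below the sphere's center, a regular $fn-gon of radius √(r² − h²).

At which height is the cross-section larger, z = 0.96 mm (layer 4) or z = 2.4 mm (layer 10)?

layer 10 (z = 2.4 mm)

Layer 4 (z = 0.96): the sphere: section is a regular 24-gon, circumradius = √(r²−h²) = √(4²−3.04²) = 2.600 (area = (24/2)·2.600²·sin(360°/24) = 20.99 mm²). So its area = 20.99 mm². Layer 10 (z = 2.4): the r=4 sphere contributes a regular 24-gon of circumradius √(4²−1.6²) = 3.666 (area = (24/2)·3.666²·sin(360°/24) = 41.74 mm²). So its area = 41.74 mm². Layer 10 is larger (41.74 vs 20.99 mm²).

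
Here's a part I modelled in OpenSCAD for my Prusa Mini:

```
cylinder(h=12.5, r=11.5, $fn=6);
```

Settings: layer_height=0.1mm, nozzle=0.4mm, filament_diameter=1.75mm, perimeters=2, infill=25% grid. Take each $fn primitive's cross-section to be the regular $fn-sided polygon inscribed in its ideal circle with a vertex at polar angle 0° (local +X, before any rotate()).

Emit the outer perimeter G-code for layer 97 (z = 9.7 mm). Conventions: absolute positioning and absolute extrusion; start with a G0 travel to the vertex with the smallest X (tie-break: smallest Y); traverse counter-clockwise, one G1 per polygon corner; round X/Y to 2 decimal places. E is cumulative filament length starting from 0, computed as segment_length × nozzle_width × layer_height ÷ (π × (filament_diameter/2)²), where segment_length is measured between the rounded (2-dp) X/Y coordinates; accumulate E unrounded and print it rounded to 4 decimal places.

G0 X-11.50 Y0.00 Z9.70
G1 X-5.75 Y-9.96 E0.1913
G1 X5.75 Y-9.96 E0.3825
G1 X11.50 Y0.00 E0.5738
G1 X5.75 Y9.96 E0.7650
G1 X-5.75 Y9.96 E0.9563
G1 X-11.50 Y0.00 E1.1475

At z = 9.7 mm: the r=11.5 cylinder gives a regular 6-gon of circumradius 11.5 (constant along its height). The outline is a single polygon with 6 vertices. Extrusion per mm of travel: 0.4 × 0.1 / (π × 0.875²) = 0.016630. Accumulating E over each segment gives final E = 1.1475.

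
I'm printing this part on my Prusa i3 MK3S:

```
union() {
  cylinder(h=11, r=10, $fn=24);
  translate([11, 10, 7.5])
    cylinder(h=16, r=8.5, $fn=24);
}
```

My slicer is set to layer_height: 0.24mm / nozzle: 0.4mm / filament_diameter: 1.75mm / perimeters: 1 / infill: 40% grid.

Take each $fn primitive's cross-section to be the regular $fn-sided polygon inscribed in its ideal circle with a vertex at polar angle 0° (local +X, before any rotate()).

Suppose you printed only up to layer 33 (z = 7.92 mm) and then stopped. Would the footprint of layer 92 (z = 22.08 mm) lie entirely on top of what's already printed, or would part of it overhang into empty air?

entirely on top

Compare the two slices. At z = 7.92: the r=10 cylinder gives a regular 24-gon of circumradius 10 (constant along its height) (area = (24/2)·10.000²·sin(360°/24) = 310.58 mm²); the r=8.5 cylinder at (11, 10) gives a regular 24-gon of circumradius 8.5 (constant along its height) (area = (24/2)·8.500²·sin(360°/24) = 224.40 mm²); Taking the union: the regions partially overlap — summed areas 534.98 mm² minus the doubly-counted overlap 25.91 mm² gives 509.07 mm² — area = 509.07 mm². At z = 22.08: the cylinder does not reach this height (z outside [0, 11]); the cylinder at (11, 10): section is a regular 24-gon, circumradius r=8.5 (area = (24/2)·8.500²·sin(360°/24) = 224.40 mm²); Taking the union: only the r=8.5 cylinder at (11, 10) is present, so the union is just that shape — area = 224.40 mm². Checking containment: the cross-section at z = 22.08 is a subset of the cross-section at z = 7.92.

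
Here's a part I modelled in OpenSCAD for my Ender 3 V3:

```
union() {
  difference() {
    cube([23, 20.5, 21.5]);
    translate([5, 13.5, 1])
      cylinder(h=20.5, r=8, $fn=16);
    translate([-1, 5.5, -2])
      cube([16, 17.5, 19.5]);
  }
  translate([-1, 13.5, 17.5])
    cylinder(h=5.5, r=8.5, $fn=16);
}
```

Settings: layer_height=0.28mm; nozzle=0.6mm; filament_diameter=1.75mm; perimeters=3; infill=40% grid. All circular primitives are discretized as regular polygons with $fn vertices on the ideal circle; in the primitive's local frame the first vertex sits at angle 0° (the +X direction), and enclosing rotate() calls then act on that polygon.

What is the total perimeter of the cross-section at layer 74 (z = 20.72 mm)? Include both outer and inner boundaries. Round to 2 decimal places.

At z = 20.72 mm: the cube is present — its section is the full 23×20.5 rectangle (perimeter 87.00 mm); the cylinder at (5, 13.5): section is a regular 16-gon, circumradius r=8 (perimeter = 2·16·8.000·sin(180°/16) = 49.94 mm); the cube at (-1, 5.5) is not intersected at this z (z outside [-2, 17.5]); Subtracting the remaining from the first: starting from the 23×20.5 cube, the r=8 cylinder at (5, 13.5) partially overlaps it — only the 166.74 mm² overlap (of its 195.93 mm²) is removed, clipping the outline — boundary = 95.74 mm; the r=8.5 cylinder at (-1, 13.5) contributes a regular 16-gon of circumradius 8.5 (perimeter = 2·16·8.500·sin(180°/16) = 53.06 mm); Combining (union): the regions partially overlap (shared area 3.49 mm²), so the edge portions inside another operand are dropped and the merged outline is re-measured after clipping — boundary = 136.74 mm. Overall, the cross-section is a single solid region. Total boundary length (outer) = 136.74 mm.

136.74 mm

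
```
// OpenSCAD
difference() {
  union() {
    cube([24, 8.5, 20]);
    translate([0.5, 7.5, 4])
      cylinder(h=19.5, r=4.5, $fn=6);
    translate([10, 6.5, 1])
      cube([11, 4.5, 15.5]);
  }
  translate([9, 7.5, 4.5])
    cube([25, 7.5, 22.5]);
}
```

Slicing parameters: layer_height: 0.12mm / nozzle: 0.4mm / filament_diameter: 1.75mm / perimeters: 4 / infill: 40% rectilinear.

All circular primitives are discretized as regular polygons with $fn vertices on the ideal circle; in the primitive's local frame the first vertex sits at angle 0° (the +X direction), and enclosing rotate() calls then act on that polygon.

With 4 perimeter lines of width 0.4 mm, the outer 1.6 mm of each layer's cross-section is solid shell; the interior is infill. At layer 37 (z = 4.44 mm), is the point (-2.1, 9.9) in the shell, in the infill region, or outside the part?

shell

At z = 4.44 mm: the cube (footprint 24×8.5) is included at this height; the r=4.5 cylinder at (0.5, 7.5) contributes a regular 6-gon of circumradius 4.5; the cube at (10, 6.5) (footprint 11×4.5) is included at this height; Combining (union): the regions partially overlap (shared area 41.81 mm²), so overlapping operands fuse into one piece — 1 connected region; the cube at (9, 7.5) does not reach this height (z outside [4.5, 27]); Subtracting the remaining from the first: none of the subtracted shapes is present at this height, so the result so far is unchanged — 1 connected region. Overall, the cross-section is a single solid region. The nearest boundary edge runs (-4.00, 7.50)→(-1.75, 11.40); distance from the point to it = 0.45 mm. The point is inside the cross-section, 0.45 mm from the nearest boundary — within the 1.6 mm shell band (4 × 0.4).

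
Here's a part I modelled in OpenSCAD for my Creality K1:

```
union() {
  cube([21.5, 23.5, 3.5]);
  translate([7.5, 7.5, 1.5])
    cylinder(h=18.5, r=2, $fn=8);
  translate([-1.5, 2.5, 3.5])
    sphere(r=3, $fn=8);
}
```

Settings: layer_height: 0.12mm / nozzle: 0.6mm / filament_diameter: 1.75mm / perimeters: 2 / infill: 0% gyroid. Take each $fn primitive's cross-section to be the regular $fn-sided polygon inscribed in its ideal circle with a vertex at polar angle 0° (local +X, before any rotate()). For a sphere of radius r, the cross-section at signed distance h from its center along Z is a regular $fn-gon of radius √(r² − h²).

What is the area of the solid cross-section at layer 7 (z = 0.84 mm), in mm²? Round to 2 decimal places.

At z = 0.84 mm: the 21.5×23.5 cube contributes its full rectangle (area 505.25 mm²); the cylinder at (7.5, 7.5) does not reach this height (z outside [1.5, 20]); the r=3 sphere at (-1.5, 2.5) contributes a regular 8-gon of circumradius √(3²−2.66²) = 1.387 (area = (8/2)·1.387²·sin(360°/8) = 5.44 mm²); Taking the union: the 2 present regions are separate (no shared area or edge), so areas and boundary lengths simply add and each stays a separate island — area = 510.69 mm². Overall, the cross-section has 2 separate islands. Net area = 510.69 mm².

510.69 mm²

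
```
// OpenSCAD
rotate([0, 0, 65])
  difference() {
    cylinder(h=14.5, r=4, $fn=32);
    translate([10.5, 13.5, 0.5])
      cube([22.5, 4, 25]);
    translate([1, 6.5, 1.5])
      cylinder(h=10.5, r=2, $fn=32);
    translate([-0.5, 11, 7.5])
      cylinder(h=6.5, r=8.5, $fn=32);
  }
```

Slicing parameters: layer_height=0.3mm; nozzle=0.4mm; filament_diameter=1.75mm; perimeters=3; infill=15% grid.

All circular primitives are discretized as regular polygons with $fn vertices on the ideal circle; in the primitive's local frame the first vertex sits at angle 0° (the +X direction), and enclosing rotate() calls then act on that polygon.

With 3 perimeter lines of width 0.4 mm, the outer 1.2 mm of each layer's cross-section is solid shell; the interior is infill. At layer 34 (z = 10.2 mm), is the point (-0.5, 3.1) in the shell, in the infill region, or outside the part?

At z = 10.2 mm: the r=4 cylinder gives a regular 32-gon of circumradius 4 (constant along its height); the 22.5×4 cube at (10.5, 13.5) contributes its full rectangle; the r=2 cylinder at (1, 6.5) contributes a regular 32-gon of circumradius 2; the cylinder at (-0.5, 11): section is a regular 32-gon, circumradius r=8.5; Subtracting the remaining from the first: starting from the r=4 cylinder, the 22.5×4 cube at (10.5, 13.5) misses the remaining region (no effect); the r=2 cylinder at (1, 6.5) misses the remaining region (no effect); the r=8.5 cylinder at (-0.5, 11) partially overlaps it — only the 5.25 mm² overlap (of its 225.52 mm²) is removed, clipping the outline — 1 connected region; (rotated 65° about Z; rotation is an isometry so areas/perimeters/island counts are preserved). Overall, the cross-section is a single solid region. Undo the 65° rotation: the query point maps to (2.598, 1.763) in the un-rotated model frame. The nearest boundary edge runs (2.83, 2.83)→(3.33, 2.22); distance from the point to it = 0.85 mm. The point is inside the cross-section, 0.85 mm from the nearest boundary — within the 1.2 mm shell band (3 × 0.4).

shell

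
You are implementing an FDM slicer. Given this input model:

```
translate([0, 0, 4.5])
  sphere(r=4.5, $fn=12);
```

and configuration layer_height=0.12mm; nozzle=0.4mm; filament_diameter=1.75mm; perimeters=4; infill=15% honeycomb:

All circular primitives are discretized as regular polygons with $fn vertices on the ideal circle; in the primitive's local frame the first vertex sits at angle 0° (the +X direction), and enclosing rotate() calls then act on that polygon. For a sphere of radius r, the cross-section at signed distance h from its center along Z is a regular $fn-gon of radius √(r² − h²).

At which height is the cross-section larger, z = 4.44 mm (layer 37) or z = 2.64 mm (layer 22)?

Layer 37 (z = 4.44): the r=4.5 sphere contributes a regular 12-gon of circumradius √(4.5²−0.06²) = 4.500 (area = (12/2)·4.500²·sin(360°/12) = 60.74 mm²). So its area = 60.74 mm². Layer 22 (z = 2.64): the r=4.5 sphere slices to a regular 12-gon of circumradius 4.098 (√(r²−h²) with h=1.86 from center) (area = (12/2)·4.098²·sin(360°/12) = 50.37 mm²). So its area = 50.37 mm². Layer 37 is larger (60.74 vs 50.37 mm²).

layer 37 (z = 4.44 mm)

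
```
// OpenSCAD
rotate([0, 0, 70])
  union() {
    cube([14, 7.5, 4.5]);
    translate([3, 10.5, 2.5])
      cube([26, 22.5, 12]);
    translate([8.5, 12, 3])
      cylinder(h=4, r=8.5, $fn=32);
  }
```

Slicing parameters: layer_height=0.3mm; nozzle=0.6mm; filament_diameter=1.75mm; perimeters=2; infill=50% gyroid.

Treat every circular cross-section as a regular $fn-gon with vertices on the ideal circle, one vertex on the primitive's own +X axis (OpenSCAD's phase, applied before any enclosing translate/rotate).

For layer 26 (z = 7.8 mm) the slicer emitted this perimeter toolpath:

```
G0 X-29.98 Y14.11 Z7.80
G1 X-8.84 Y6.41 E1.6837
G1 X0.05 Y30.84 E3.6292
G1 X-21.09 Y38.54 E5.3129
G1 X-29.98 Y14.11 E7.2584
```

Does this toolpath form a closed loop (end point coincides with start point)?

Start point (G0): (-29.98, 14.11). End point (last G1): the path returns to the start — closed.

yes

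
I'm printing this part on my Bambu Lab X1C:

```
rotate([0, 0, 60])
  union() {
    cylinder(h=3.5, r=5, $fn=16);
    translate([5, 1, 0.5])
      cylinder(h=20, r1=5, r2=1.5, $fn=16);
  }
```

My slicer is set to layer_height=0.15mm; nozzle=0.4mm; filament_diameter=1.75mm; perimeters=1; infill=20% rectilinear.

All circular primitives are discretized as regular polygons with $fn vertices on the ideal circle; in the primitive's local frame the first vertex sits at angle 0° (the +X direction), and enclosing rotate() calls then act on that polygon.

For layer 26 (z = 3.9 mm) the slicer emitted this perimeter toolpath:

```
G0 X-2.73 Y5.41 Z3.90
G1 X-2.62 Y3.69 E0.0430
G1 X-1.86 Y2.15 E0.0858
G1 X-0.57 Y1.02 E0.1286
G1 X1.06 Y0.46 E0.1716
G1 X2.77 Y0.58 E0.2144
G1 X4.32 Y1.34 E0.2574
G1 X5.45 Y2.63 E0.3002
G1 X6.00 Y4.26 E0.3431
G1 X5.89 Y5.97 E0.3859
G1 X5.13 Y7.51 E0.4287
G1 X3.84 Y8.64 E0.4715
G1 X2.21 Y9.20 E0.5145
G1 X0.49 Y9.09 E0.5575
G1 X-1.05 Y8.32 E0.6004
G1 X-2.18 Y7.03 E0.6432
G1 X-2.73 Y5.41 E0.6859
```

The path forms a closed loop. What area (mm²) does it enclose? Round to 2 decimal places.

59.38 mm²

Apply the shoelace formula to the sequence of (X, Y) vertices; enclosed area = 59.38 mm².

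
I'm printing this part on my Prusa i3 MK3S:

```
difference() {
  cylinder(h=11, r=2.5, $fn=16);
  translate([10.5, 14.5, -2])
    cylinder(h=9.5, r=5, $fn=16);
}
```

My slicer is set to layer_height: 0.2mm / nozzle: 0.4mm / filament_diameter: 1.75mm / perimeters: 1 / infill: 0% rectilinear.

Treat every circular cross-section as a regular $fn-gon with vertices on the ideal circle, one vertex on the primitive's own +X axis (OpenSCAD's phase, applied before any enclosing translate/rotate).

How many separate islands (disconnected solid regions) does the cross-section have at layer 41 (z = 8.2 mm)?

1

At z = 8.2 mm: the cylinder: section is a regular 16-gon, circumradius r=2.5; the cylinder at (10.5, 14.5) is not intersected at this z (z outside [-2, 7.5]); After the difference (first − rest): none of the subtracted shapes is present at this height, so the r=2.5 cylinder is unchanged — 1 connected region. Overall, the cross-section is a single solid region. Island count = 1.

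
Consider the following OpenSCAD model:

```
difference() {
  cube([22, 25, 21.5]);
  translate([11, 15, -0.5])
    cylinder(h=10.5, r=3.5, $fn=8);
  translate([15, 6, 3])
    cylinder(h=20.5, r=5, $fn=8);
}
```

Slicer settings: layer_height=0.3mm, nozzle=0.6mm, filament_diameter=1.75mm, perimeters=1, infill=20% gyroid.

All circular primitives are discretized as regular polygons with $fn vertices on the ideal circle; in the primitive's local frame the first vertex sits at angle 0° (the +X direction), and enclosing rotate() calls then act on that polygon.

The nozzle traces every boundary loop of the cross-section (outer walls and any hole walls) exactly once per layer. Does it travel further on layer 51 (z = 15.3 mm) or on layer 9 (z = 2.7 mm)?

Layer 51 (z = 15.3): the cube (footprint 22×25) is included at this height (perimeter 94.00 mm); the cylinder at (11, 15) does not reach this height (z outside [-0.5, 10]); the r=5 cylinder at (15, 6) gives a regular 8-gon of circumradius 5 (constant along its height) (perimeter = 2·8·5.000·sin(180°/8) = 30.61 mm); Taking the first minus the rest: starting from the 22×25 cube, the r=5 cylinder at (15, 6) lies wholly inside it (removes its full 70.71 mm² and its 30.61 mm outline becomes a hole wall) — boundary (outer + 1 inner loop) = 124.61 mm. So its perimeter = 124.61 mm. Layer 9 (z = 2.7): the 22×25 cube contributes its full rectangle (perimeter 94.00 mm); the r=3.5 cylinder at (11, 15) contributes a regular 8-gon of circumradius 3.5 (perimeter = 2·8·3.500·sin(180°/8) = 21.43 mm); the cylinder at (15, 6) is absent (z outside [3, 23.5]); Subtracting the remaining from the first: starting from the 22×25 cube, the r=3.5 cylinder at (11, 15) lies wholly inside it (removes its full 34.65 mm² and its 21.43 mm outline becomes a hole wall) — boundary (outer + 1 inner loop) = 115.43 mm. So its perimeter = 115.43 mm. Layer 51 is larger (124.61 vs 115.43 mm).

layer 51 (z = 15.3 mm)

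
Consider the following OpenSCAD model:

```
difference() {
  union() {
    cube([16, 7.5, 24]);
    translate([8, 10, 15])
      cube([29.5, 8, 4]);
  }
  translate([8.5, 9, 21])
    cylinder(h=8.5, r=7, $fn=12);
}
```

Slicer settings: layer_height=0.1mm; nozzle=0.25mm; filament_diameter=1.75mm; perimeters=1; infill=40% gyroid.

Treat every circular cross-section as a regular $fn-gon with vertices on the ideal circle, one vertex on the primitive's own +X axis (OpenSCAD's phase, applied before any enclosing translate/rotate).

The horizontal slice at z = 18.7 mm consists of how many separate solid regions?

At z = 18.7 mm: the 16×7.5 cube contributes its full rectangle; the cube at (8, 10) (footprint 29.5×8) is included at this height; Taking the union: the 2 present regions are separate (no shared area or edge), so areas and boundary lengths simply add and each stays a separate island — 2 connected regions; the cylinder at (8.5, 9) is not intersected at this z (z outside [21, 29.5]); Taking the first minus the rest: none of the subtracted shapes is present at this height, so that combined region is unchanged — 2 connected regions. The result has 2 disconnected regions.

2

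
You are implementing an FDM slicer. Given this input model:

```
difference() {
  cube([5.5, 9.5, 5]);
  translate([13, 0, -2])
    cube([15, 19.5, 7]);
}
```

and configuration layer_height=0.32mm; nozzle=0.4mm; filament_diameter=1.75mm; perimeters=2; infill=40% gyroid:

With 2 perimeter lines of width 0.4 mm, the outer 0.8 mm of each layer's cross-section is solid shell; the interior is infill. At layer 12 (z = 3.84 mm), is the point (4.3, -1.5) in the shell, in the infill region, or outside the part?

At z = 3.84 mm: the 5.5×9.5 cube contributes its full rectangle; the cube at (13, 0) is present — its section is the full 15×19.5 rectangle; Taking the first minus the rest: starting from the 5.5×9.5 cube, the 15×19.5 cube at (13, 0) misses the remaining region (no effect) — 1 connected region. Overall, the cross-section is a single solid region. The nearest boundary edge runs (5.50, 0.00)→(0.00, 0.00); distance from the point to it = 1.50 mm. The point is not inside any of the regions above, so it lies outside the cross-section (1.50 mm from the nearest boundary).

outside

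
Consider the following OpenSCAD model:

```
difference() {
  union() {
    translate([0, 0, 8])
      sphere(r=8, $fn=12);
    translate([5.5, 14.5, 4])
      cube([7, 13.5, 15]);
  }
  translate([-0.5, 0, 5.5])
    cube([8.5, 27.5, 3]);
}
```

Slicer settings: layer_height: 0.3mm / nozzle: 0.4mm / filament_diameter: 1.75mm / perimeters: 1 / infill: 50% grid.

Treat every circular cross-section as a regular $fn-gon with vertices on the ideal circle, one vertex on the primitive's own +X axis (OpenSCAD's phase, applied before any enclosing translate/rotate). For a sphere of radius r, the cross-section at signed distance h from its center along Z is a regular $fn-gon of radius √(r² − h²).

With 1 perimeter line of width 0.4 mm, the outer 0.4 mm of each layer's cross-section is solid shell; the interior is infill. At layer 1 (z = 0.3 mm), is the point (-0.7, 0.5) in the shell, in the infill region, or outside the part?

infill

At z = 0.3 mm: the sphere: section is a regular 12-gon, circumradius = √(r²−h²) = √(8²−7.7²) = 2.170; the cube at (5.5, 14.5) is absent (z outside [4, 19]); Taking the union: only the r=8 sphere is present, so the union is just that shape — 1 connected region; the cube at (-0.5, 0) is absent (z outside [5.5, 8.5]); Taking the first minus the rest: none of the subtracted shapes is present at this height, so the result so far is unchanged — 1 connected region. Overall, the cross-section is a single solid region. The nearest boundary edge runs (-1.09, 1.88)→(-1.88, 1.09); distance from the point to it = 1.25 mm. The point is inside the cross-section and 1.25 mm from the nearest boundary — more than the 0.4 mm shell width (1 × 0.4), so it's in the infill interior.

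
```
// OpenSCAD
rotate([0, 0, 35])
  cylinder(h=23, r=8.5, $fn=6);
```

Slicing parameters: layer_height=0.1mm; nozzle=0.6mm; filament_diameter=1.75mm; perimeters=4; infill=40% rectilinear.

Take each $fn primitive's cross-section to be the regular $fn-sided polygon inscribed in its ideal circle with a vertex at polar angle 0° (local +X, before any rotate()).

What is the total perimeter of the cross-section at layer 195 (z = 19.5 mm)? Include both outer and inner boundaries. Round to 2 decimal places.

At z = 19.5 mm: the r=8.5 cylinder gives a regular 6-gon of circumradius 8.5 (constant along its height) (perimeter = 2·6·8.500·sin(180°/6) = 51.00 mm); (rotated 35° about Z; rotation is an isometry so areas/perimeters/island counts are preserved). Overall, the cross-section is a single solid region. Total boundary length (outer) = 51.00 mm.

51.00 mm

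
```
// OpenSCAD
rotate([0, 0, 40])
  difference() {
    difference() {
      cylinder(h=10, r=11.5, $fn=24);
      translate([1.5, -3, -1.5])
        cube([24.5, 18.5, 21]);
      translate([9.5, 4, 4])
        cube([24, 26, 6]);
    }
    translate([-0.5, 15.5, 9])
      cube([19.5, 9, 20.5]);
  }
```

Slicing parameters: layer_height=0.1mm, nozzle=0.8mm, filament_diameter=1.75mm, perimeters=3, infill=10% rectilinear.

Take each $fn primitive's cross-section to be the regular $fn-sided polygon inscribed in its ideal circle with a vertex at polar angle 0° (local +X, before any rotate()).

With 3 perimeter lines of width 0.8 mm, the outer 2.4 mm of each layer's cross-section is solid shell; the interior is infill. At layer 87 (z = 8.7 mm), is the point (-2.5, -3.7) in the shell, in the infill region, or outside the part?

At z = 8.7 mm: the cylinder: section is a regular 24-gon, circumradius r=11.5; the cube at (1.5, -3) (footprint 24.5×18.5) is included at this height; the 24×26 cube at (9.5, 4) contributes its full rectangle; Subtracting the remaining from the first: starting from the r=11.5 cylinder, the 24.5×18.5 cube at (1.5, -3) partially overlaps it — only the 114.99 mm² overlap (of its 453.25 mm²) is removed, clipping the outline; the 24×26 cube at (9.5, 4) misses the remaining region (no effect) — 1 connected region; the cube at (-0.5, 15.5) does not reach this height (z outside [9, 29.5]); After the difference (first − rest): none of the subtracted shapes is present at this height, so the result so far is unchanged — 1 connected region; (rotated 40° about Z; rotation is an isometry so areas/perimeters/island counts are preserved). Overall, the cross-section is a single solid region. Undo the 40° rotation: the query point maps to (-4.293, -1.227) in the un-rotated model frame. The nearest boundary edge runs (1.50, 11.30)→(1.50, -3.00); distance from the point to it = 5.79 mm. The point is inside the cross-section and 5.79 mm from the nearest boundary — more than the 2.4 mm shell width (3 × 0.8), so it's in the infill interior.

infill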